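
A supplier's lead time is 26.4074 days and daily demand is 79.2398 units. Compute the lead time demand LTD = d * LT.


LTD = 79.2398 * 26.4074 = 2092.5171

2092.5171 units


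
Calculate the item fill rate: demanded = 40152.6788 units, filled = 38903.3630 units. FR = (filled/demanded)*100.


FR = 38903.3630 / 40152.6788 * 100 = 96.8886

96.8886%


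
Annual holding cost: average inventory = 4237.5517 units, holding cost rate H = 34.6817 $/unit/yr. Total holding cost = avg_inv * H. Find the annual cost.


Cost = 4237.5517 * 34.6817 = 146965.4968

146965.4968 $/yr


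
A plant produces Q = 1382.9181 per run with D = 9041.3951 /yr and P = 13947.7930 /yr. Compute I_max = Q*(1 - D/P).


D/P = 0.6482
1 - D/P = 0.3518
I_max = 1382.9181 * 0.3518 = 486.4674

486.4674 units


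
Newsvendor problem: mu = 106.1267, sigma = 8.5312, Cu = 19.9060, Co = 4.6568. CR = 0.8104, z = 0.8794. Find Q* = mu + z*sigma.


CR = Cu/(Cu+Co) = 19.9060/(19.9060+4.6568) = 0.8104
z = 0.8794
Q* = 106.1267 + 0.8794 * 8.5312 = 113.6290

113.6290 units


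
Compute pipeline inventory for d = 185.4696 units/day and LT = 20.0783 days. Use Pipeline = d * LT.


Pipeline = 185.4696 * 20.0783 = 3723.9143

3723.9143 units


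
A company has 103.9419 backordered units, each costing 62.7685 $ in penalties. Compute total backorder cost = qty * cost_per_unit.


Total = 103.9419 * 62.7685 = 6524.2772

6524.2772 $


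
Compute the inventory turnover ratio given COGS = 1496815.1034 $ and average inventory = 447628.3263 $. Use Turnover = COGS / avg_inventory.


Turnover = 1496815.1034 / 447628.3263 = 3.3439

3.3439


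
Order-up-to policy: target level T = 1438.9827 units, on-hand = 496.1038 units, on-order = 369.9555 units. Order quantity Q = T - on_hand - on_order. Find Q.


Inventory position = OH + OO = 496.1038 + 369.9555 = 866.0593
Q = 1438.9827 - 866.0593 = 572.9234

572.9234 units


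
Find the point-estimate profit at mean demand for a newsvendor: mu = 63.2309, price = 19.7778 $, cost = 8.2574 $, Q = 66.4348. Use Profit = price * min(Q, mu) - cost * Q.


Sales at mu = min(66.4348, 63.2309) = 63.2309
Revenue = 19.7778 * 63.2309 = 1250.5681
Total cost = 8.2574 * 66.4348 = 548.5787
Profit = 1250.5681 - 548.5787 = 701.9894

701.9894 $


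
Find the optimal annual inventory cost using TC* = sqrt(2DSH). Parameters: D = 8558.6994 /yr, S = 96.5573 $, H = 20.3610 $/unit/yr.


2*D*S*H = 33652860.5649
TC* = sqrt(33652860.5649) = 5801.1086

5801.1086 $/yr


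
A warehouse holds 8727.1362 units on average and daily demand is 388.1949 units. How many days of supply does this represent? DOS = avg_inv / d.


DOS = 8727.1362 / 388.1949 = 22.4813

22.4813 days


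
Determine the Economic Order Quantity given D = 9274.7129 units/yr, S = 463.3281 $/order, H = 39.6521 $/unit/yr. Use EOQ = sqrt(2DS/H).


2*D*S = 2 * 9274.7129 * 463.3281 = 8594470.2120
2*D*S/H = 216746.9116
EOQ = sqrt(216746.9116) = 465.5609

465.5609 units


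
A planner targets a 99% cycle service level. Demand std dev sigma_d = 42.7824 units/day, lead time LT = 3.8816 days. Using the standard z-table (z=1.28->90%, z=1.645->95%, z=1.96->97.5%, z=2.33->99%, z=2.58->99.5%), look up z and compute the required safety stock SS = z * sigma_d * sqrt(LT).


From the table, SL = 99% corresponds to z = 2.33
sqrt(LT) = sqrt(3.8816) = 1.9702
SS = 2.33 * 42.7824 * 1.9702 = 196.3932

196.3932 units


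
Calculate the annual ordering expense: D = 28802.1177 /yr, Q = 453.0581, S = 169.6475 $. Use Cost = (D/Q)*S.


Number of orders = D/Q = 63.5727
Cost = 63.5727 * 169.6475 = 10784.9463

10784.9463 $/yr


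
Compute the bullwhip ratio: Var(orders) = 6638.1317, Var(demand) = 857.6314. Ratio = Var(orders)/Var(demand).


BW = 6638.1317 / 857.6314 = 7.7401

7.7401


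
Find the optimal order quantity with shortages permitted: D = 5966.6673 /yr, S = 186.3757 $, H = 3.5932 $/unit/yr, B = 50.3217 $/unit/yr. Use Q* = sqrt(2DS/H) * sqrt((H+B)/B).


sqrt(2DS/H) = 786.7466
sqrt((H+B)/B) = 1.0351
Q* = 786.7466 * 1.0351 = 814.3509

814.3509 units


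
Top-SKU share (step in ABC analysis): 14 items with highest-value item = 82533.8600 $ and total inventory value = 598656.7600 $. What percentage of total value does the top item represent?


Top item = 82533.8600
Total = 598656.7600
Percentage = 82533.8600 / 598656.7600 * 100 = 13.7865

13.7865%


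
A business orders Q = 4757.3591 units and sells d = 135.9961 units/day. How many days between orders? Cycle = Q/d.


Cycle = 4757.3591 / 135.9961 = 34.9816

34.9816 days


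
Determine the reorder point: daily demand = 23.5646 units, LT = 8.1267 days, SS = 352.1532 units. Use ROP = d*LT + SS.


d*LT = 23.5646 * 8.1267 = 191.5024
ROP = 191.5024 + 352.1532 = 543.6556

543.6556 units


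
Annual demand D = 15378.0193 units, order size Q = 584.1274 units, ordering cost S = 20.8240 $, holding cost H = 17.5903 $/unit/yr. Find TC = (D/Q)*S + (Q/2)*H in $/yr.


Ordering cost = D*S/Q = 548.2227
Holding cost = Q*H/2 = 5137.4881
TC = 548.2227 + 5137.4881 = 5685.7108

5685.7108 $/yr


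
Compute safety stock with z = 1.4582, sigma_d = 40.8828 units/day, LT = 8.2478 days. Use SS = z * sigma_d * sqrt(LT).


sqrt(LT) = sqrt(8.2478) = 2.8719
SS = 1.4582 * 40.8828 * 2.8719 = 171.2091

171.2091 units


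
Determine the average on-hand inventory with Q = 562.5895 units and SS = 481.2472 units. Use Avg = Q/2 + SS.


Q/2 = 281.2948
Avg = 281.2948 + 481.2472 = 762.5420

762.5420 units


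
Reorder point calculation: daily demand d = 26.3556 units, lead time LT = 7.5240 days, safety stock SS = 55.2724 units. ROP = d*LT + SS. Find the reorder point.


d*LT = 26.3556 * 7.5240 = 198.2995
ROP = 198.2995 + 55.2724 = 253.5719

253.5719 units


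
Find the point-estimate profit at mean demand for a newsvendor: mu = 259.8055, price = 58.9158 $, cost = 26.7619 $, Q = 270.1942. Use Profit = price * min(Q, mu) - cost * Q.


Sales at mu = min(270.1942, 259.8055) = 259.8055
Revenue = 58.9158 * 259.8055 = 15306.6489
Total cost = 26.7619 * 270.1942 = 7230.9102
Profit = 15306.6489 - 7230.9102 = 8075.7387

8075.7387 $


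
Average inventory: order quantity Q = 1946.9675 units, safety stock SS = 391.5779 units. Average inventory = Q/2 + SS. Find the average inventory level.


Q/2 = 973.4837
Avg = 973.4837 + 391.5779 = 1365.0617

1365.0617 units


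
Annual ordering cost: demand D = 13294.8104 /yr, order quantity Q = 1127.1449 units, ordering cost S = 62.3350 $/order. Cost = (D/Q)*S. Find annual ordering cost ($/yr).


Number of orders = D/Q = 11.7951
Cost = 11.7951 * 62.3350 = 735.2489

735.2489 $/yr


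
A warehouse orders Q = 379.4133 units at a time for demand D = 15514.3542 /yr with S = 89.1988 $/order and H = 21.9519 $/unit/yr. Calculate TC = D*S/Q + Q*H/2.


Ordering cost = D*S/Q = 3647.3729
Holding cost = Q*H/2 = 4164.4214
TC = 3647.3729 + 4164.4214 = 7811.7943

7811.7943 $/yr


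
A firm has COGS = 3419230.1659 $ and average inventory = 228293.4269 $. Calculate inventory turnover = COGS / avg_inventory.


Turnover = 3419230.1659 / 228293.4269 = 14.9773

14.9773


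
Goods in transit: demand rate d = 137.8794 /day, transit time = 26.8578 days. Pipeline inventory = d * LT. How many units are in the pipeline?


Pipeline = 137.8794 * 26.8578 = 3703.1373

3703.1373 units


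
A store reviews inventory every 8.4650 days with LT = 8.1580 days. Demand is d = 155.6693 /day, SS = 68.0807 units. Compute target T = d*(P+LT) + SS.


P + LT = 16.6230
d*(P+LT) = 155.6693 * 16.6230 = 2587.6908
T = 2587.6908 + 68.0807 = 2655.7715

2655.7715 units


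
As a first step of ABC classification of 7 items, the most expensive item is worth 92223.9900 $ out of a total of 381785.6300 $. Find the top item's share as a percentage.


Top item = 92223.9900
Total = 381785.6300
Percentage = 92223.9900 / 381785.6300 * 100 = 24.1560

24.1560%


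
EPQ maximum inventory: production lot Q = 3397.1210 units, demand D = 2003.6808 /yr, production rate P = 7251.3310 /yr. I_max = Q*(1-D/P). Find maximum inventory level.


D/P = 0.2763
1 - D/P = 0.7237
I_max = 3397.1210 * 0.7237 = 2458.4318

2458.4318 units


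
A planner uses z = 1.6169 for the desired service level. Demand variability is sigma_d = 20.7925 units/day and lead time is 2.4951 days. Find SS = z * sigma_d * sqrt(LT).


sqrt(LT) = sqrt(2.4951) = 1.5796
SS = 1.6169 * 20.7925 * 1.5796 = 53.1048

53.1048 units


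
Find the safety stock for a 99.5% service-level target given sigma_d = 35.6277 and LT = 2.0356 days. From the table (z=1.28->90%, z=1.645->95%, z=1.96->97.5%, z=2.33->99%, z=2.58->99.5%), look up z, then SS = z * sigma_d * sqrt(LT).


From the table, SL = 99.5% corresponds to z = 2.58
sqrt(LT) = sqrt(2.0356) = 1.4267
SS = 2.58 * 35.6277 * 1.4267 = 131.1456

131.1456 units


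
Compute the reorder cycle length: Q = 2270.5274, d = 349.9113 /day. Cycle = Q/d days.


Cycle = 2270.5274 / 349.9113 = 6.4889

6.4889 days


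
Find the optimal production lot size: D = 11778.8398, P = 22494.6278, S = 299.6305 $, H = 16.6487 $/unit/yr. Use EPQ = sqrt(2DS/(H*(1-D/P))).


1 - D/P = 1 - 0.5236 = 0.4764
H*(1-D/P) = 7.9310
2DS = 7058599.3174
EPQ = sqrt(890005.9311) = 943.4013

943.4013 units


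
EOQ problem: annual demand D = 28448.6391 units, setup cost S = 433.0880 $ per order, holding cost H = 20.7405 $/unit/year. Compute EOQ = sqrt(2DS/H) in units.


2*D*S = 2 * 28448.6391 * 433.0880 = 24641528.4211
2*D*S/H = 1188087.4820
EOQ = sqrt(1188087.4820) = 1089.9943

1089.9943 units


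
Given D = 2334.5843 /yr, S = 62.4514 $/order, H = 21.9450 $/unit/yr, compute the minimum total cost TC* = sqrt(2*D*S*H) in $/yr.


2*D*S*H = 6399076.7636
TC* = sqrt(6399076.7636) = 2529.6397

2529.6397 $/yr


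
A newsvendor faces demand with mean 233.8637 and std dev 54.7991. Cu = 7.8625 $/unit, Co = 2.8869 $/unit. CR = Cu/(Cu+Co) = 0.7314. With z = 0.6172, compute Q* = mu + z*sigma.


CR = Cu/(Cu+Co) = 7.8625/(7.8625+2.8869) = 0.7314
z = 0.6172
Q* = 233.8637 + 0.6172 * 54.7991 = 267.6857

267.6857 units


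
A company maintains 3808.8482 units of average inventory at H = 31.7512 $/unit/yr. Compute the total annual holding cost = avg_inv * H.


Cost = 3808.8482 * 31.7512 = 120935.5010

120935.5010 $/yr


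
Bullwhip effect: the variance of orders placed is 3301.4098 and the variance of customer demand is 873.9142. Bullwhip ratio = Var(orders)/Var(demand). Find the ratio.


BW = 3301.4098 / 873.9142 = 3.7777

3.7777


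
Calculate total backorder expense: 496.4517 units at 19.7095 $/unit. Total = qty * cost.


Total = 496.4517 * 19.7095 = 9784.8148

9784.8148 $


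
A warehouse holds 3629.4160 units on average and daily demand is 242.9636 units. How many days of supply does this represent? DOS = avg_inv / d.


DOS = 3629.4160 / 242.9636 = 14.9381

14.9381 days


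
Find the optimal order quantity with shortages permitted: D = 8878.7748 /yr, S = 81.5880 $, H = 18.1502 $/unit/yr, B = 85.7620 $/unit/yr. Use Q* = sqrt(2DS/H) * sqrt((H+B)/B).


sqrt(2DS/H) = 282.5296
sqrt((H+B)/B) = 1.1007
Q* = 282.5296 * 1.1007 = 310.9924

310.9924 units


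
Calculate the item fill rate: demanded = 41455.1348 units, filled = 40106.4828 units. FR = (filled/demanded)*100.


FR = 40106.4828 / 41455.1348 * 100 = 96.7467

96.7467%


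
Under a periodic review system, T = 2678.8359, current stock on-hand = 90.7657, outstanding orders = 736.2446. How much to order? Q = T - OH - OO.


Inventory position = OH + OO = 90.7657 + 736.2446 = 827.0103
Q = 2678.8359 - 827.0103 = 1851.8256

1851.8256 units


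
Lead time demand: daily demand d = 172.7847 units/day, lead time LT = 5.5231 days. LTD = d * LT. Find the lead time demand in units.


LTD = 172.7847 * 5.5231 = 954.3072

954.3072 units


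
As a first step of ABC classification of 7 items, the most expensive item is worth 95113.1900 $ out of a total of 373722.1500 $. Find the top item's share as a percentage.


Top item = 95113.1900
Total = 373722.1500
Percentage = 95113.1900 / 373722.1500 * 100 = 25.4502

25.4502%


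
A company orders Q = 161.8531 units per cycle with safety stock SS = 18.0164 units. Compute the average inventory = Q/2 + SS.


Q/2 = 80.9266
Avg = 80.9266 + 18.0164 = 98.9430

98.9430 units


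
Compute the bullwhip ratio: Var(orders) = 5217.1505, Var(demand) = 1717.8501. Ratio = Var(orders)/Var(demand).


BW = 5217.1505 / 1717.8501 = 3.0370

3.0370


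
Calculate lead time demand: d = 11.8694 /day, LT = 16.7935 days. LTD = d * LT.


LTD = 11.8694 * 16.7935 = 199.3288

199.3288 units


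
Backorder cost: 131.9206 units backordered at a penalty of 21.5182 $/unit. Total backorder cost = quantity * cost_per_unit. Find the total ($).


Total = 131.9206 * 21.5182 = 2838.6939

2838.6939 $


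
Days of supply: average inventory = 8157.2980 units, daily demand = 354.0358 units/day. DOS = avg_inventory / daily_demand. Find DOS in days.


DOS = 8157.2980 / 354.0358 = 23.0409

23.0409 days


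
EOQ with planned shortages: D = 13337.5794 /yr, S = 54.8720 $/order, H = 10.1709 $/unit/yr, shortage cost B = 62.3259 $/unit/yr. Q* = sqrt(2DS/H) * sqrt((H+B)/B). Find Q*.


sqrt(2DS/H) = 379.3580
sqrt((H+B)/B) = 1.0785
Q* = 379.3580 * 1.0785 = 409.1423

409.1423 units


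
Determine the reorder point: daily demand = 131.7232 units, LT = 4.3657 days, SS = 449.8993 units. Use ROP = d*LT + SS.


d*LT = 131.7232 * 4.3657 = 575.0640
ROP = 575.0640 + 449.8993 = 1024.9633

1024.9633 units


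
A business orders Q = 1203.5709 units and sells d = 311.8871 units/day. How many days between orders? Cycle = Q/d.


Cycle = 1203.5709 / 311.8871 = 3.8590

3.8590 days


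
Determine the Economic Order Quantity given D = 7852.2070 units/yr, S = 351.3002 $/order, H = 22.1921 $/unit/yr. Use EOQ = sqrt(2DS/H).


2*D*S = 2 * 7852.2070 * 351.3002 = 5516963.7791
2*D*S/H = 248600.3478
EOQ = sqrt(248600.3478) = 498.5984

498.5984 units


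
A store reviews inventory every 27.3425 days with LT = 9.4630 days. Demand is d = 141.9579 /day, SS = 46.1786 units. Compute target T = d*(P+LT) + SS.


P + LT = 36.8055
d*(P+LT) = 141.9579 * 36.8055 = 5224.8315
T = 5224.8315 + 46.1786 = 5271.0101

5271.0101 units


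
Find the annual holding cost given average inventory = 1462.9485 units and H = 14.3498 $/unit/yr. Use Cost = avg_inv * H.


Cost = 1462.9485 * 14.3498 = 20993.0184

20993.0184 $/yr


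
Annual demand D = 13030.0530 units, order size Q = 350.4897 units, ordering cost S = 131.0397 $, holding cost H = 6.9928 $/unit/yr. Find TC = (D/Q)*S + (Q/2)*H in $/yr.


Ordering cost = D*S/Q = 4871.6246
Holding cost = Q*H/2 = 1225.4522
TC = 4871.6246 + 1225.4522 = 6097.0768

6097.0768 $/yr


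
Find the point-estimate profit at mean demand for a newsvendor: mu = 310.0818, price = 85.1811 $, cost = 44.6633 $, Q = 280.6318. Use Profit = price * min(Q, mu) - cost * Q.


Sales at mu = min(280.6318, 310.0818) = 280.6318
Revenue = 85.1811 * 280.6318 = 23904.5254
Total cost = 44.6633 * 280.6318 = 12533.9423
Profit = 23904.5254 - 12533.9423 = 11370.5831

11370.5831 $


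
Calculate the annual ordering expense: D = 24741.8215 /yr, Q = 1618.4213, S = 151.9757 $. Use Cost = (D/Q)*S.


Number of orders = D/Q = 15.2876
Cost = 15.2876 * 151.9757 = 2323.3478

2323.3478 $/yr


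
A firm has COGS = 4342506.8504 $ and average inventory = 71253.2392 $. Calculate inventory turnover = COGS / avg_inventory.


Turnover = 4342506.8504 / 71253.2392 = 60.9447

60.9447


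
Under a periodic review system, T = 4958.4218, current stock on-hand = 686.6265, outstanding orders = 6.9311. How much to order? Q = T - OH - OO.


Inventory position = OH + OO = 686.6265 + 6.9311 = 693.5576
Q = 4958.4218 - 693.5576 = 4264.8642

4264.8642 units


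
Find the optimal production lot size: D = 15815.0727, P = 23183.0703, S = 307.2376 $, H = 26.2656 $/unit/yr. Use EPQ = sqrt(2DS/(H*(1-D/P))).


1 - D/P = 1 - 0.6822 = 0.3178
H*(1-D/P) = 8.3477
2DS = 9717969.9603
EPQ = sqrt(1164152.0376) = 1078.9588

1078.9588 units


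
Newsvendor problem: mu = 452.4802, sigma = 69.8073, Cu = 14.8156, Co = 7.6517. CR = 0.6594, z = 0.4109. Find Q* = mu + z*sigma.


CR = Cu/(Cu+Co) = 14.8156/(14.8156+7.6517) = 0.6594
z = 0.4109
Q* = 452.4802 + 0.4109 * 69.8073 = 481.1640

481.1640 units


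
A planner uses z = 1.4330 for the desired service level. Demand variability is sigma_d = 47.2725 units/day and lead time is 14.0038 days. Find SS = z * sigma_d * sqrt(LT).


sqrt(LT) = sqrt(14.0038) = 3.7422
SS = 1.4330 * 47.2725 * 3.7422 = 253.4999

253.4999 units


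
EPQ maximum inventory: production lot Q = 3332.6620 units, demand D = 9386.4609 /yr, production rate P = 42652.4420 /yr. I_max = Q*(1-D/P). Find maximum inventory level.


D/P = 0.2201
1 - D/P = 0.7799
I_max = 3332.6620 * 0.7799 = 2599.2479

2599.2479 units


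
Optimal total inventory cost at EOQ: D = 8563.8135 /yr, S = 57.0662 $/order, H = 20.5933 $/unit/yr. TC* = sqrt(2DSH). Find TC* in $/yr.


2*D*S*H = 20128068.2734
TC* = sqrt(20128068.2734) = 4486.4316

4486.4316 $/yr


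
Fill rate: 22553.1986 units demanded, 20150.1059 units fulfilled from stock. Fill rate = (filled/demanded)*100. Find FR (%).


FR = 20150.1059 / 22553.1986 * 100 = 89.3448

89.3448%


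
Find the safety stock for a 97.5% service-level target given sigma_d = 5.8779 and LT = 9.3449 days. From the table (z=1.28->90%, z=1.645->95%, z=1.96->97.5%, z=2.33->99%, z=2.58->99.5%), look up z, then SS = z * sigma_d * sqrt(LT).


From the table, SL = 97.5% corresponds to z = 1.96
sqrt(LT) = sqrt(9.3449) = 3.0569
SS = 1.96 * 5.8779 * 3.0569 = 35.2181

35.2181 units


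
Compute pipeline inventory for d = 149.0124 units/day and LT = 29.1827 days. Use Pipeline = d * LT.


Pipeline = 149.0124 * 29.1827 = 4348.5842

4348.5842 units


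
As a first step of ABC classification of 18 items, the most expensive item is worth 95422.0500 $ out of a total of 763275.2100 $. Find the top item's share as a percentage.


Top item = 95422.0500
Total = 763275.2100
Percentage = 95422.0500 / 763275.2100 * 100 = 12.5017

12.5017%


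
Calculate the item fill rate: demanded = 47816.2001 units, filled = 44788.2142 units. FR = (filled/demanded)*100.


FR = 44788.2142 / 47816.2001 * 100 = 93.6674

93.6674%


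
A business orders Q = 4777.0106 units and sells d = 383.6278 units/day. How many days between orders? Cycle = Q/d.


Cycle = 4777.0106 / 383.6278 = 12.4522

12.4522 days


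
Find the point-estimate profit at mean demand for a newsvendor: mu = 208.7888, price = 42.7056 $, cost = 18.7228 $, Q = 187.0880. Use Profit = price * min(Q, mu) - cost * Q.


Sales at mu = min(187.0880, 208.7888) = 187.0880
Revenue = 42.7056 * 187.0880 = 7989.7053
Total cost = 18.7228 * 187.0880 = 3502.8112
Profit = 7989.7053 - 3502.8112 = 4486.8941

4486.8941 $


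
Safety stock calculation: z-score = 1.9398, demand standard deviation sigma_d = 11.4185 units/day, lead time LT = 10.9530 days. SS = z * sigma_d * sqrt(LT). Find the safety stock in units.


sqrt(LT) = sqrt(10.9530) = 3.3095
SS = 1.9398 * 11.4185 * 3.3095 = 73.3048

73.3048 units


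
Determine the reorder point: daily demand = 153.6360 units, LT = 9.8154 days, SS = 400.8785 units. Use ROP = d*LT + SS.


d*LT = 153.6360 * 9.8154 = 1507.9988
ROP = 1507.9988 + 400.8785 = 1908.8773

1908.8773 units


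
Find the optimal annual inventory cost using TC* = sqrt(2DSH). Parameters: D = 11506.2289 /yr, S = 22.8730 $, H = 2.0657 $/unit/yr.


2*D*S*H = 1087310.0059
TC* = sqrt(1087310.0059) = 1042.7416

1042.7416 $/yr


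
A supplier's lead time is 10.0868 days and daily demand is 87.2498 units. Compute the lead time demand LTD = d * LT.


LTD = 87.2498 * 10.0868 = 880.0713

880.0713 units


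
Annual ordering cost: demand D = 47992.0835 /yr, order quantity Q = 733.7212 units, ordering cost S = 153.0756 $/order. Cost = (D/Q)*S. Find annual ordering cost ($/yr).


Number of orders = D/Q = 65.4092
Cost = 65.4092 * 153.0756 = 10012.5456

10012.5456 $/yr


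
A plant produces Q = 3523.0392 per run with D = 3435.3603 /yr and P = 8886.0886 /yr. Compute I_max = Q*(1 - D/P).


D/P = 0.3866
1 - D/P = 0.6134
I_max = 3523.0392 * 0.6134 = 2161.0329

2161.0329 units


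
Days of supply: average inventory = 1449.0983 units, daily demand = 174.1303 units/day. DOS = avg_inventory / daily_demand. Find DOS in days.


DOS = 1449.0983 / 174.1303 = 8.3219

8.3219 days


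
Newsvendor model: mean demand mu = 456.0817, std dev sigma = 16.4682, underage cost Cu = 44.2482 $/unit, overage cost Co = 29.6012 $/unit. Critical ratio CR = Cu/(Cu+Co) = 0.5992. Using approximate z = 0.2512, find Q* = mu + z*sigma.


CR = Cu/(Cu+Co) = 44.2482/(44.2482+29.6012) = 0.5992
z = 0.2512
Q* = 456.0817 + 0.2512 * 16.4682 = 460.2185

460.2185 units


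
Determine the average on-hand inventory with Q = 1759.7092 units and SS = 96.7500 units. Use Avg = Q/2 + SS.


Q/2 = 879.8546
Avg = 879.8546 + 96.7500 = 976.6046

976.6046 units


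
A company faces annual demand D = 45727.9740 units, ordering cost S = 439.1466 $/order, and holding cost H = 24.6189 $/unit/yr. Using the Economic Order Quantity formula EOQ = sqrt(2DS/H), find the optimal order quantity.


2*D*S = 2 * 45727.9740 * 439.1466 = 40162568.6140
2*D*S/H = 1631371.3697
EOQ = sqrt(1631371.3697) = 1277.2515

1277.2515 units


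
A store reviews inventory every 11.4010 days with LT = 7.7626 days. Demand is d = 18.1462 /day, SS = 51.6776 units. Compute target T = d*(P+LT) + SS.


P + LT = 19.1636
d*(P+LT) = 18.1462 * 19.1636 = 347.7465
T = 347.7465 + 51.6776 = 399.4241

399.4241 units


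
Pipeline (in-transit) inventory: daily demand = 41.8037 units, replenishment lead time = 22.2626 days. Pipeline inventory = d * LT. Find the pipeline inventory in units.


Pipeline = 41.8037 * 22.2626 = 930.6591

930.6591 units


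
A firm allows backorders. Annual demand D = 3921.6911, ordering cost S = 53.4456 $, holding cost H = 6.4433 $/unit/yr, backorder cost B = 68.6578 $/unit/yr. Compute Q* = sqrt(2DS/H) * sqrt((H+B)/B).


sqrt(2DS/H) = 255.0665
sqrt((H+B)/B) = 1.0459
Q* = 255.0665 * 1.0459 = 266.7668

266.7668 units


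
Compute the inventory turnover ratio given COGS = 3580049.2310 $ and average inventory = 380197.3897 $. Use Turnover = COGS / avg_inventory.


Turnover = 3580049.2310 / 380197.3897 = 9.4163

9.4163


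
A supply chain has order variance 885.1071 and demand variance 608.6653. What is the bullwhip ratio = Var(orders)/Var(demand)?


BW = 885.1071 / 608.6653 = 1.4542

1.4542


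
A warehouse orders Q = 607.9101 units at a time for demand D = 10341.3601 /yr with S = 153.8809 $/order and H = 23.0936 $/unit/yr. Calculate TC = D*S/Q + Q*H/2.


Ordering cost = D*S/Q = 2617.7190
Holding cost = Q*H/2 = 7019.4163
TC = 2617.7190 + 7019.4163 = 9637.1353

9637.1353 $/yr


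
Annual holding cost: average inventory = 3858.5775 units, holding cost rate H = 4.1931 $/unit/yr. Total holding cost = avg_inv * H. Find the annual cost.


Cost = 3858.5775 * 4.1931 = 16179.4013

16179.4013 $/yr


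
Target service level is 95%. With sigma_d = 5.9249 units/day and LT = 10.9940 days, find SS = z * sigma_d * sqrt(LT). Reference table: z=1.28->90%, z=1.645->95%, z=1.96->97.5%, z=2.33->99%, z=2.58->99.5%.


From the table, SL = 95% corresponds to z = 1.645
sqrt(LT) = sqrt(10.9940) = 3.3157
SS = 1.645 * 5.9249 * 3.3157 = 32.3165

32.3165 units


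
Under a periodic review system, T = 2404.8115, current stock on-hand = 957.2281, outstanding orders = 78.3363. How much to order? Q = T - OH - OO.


Inventory position = OH + OO = 957.2281 + 78.3363 = 1035.5644
Q = 2404.8115 - 1035.5644 = 1369.2471

1369.2471 units


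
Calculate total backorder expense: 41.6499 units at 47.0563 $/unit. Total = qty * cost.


Total = 41.6499 * 47.0563 = 1959.8902

1959.8902 $


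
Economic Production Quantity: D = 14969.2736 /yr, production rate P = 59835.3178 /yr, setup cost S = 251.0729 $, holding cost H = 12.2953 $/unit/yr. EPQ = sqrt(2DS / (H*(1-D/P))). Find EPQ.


1 - D/P = 1 - 0.2502 = 0.7498
H*(1-D/P) = 9.2193
2DS = 7516757.8673
EPQ = sqrt(815325.9275) = 902.9540

902.9540 units


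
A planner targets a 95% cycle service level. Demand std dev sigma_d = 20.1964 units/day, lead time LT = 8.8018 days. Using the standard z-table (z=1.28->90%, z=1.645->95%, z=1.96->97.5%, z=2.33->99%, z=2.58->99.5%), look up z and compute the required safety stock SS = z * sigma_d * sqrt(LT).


From the table, SL = 95% corresponds to z = 1.645
sqrt(LT) = sqrt(8.8018) = 2.9668
SS = 1.645 * 20.1964 * 2.9668 = 98.5657

98.5657 units


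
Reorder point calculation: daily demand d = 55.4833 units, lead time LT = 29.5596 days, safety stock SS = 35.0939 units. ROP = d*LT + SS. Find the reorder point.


d*LT = 55.4833 * 29.5596 = 1640.0642
ROP = 1640.0642 + 35.0939 = 1675.1581

1675.1581 units


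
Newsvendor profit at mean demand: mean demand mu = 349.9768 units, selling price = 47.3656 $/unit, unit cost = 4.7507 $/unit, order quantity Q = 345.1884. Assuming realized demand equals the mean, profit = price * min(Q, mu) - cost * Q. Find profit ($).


Sales at mu = min(345.1884, 349.9768) = 345.1884
Revenue = 47.3656 * 345.1884 = 16350.0557
Total cost = 4.7507 * 345.1884 = 1639.8865
Profit = 16350.0557 - 1639.8865 = 14710.1691

14710.1691 $


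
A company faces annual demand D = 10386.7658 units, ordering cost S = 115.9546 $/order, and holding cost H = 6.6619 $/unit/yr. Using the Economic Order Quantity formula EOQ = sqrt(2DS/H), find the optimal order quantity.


2*D*S = 2 * 10386.7658 * 115.9546 = 2408786.5473
2*D*S/H = 361576.5093
EOQ = sqrt(361576.5093) = 601.3123

601.3123 units


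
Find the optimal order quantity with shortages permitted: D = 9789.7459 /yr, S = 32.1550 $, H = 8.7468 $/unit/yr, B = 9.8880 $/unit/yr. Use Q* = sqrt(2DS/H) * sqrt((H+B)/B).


sqrt(2DS/H) = 268.2875
sqrt((H+B)/B) = 1.3728
Q* = 268.2875 * 1.3728 = 368.3058

368.3058 units


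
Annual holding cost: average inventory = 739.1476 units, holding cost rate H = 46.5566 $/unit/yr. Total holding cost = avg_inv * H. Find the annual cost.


Cost = 739.1476 * 46.5566 = 34412.1992

34412.1992 $/yr


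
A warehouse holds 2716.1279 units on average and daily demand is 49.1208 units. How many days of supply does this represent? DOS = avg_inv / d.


DOS = 2716.1279 / 49.1208 = 55.2949

55.2949 days


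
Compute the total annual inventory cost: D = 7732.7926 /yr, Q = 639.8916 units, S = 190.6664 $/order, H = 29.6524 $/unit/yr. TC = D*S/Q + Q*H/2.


Ordering cost = D*S/Q = 2304.1148
Holding cost = Q*H/2 = 9487.1608
TC = 2304.1148 + 9487.1608 = 11791.2757

11791.2757 $/yr


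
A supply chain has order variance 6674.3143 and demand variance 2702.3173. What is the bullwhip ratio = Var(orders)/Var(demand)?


BW = 6674.3143 / 2702.3173 = 2.4698

2.4698


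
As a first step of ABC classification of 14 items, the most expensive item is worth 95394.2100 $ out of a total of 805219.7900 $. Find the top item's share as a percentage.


Top item = 95394.2100
Total = 805219.7900
Percentage = 95394.2100 / 805219.7900 * 100 = 11.8470

11.8470%


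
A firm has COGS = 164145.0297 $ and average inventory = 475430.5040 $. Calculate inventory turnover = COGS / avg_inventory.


Turnover = 164145.0297 / 475430.5040 = 0.3453

0.3453


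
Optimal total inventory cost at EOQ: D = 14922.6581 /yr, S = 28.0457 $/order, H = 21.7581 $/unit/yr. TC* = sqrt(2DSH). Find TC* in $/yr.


2*D*S*H = 18212243.0295
TC* = sqrt(18212243.0295) = 4267.5805

4267.5805 $/yr


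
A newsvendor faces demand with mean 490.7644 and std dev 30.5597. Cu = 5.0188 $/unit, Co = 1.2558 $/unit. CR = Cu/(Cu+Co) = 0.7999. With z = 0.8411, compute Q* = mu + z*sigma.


CR = Cu/(Cu+Co) = 5.0188/(5.0188+1.2558) = 0.7999
z = 0.8411
Q* = 490.7644 + 0.8411 * 30.5597 = 516.4682

516.4682 units


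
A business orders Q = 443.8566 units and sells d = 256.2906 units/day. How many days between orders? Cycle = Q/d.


Cycle = 443.8566 / 256.2906 = 1.7318

1.7318 days


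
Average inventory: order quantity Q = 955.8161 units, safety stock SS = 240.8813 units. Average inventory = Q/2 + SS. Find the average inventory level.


Q/2 = 477.9081
Avg = 477.9081 + 240.8813 = 718.7894

718.7894 units


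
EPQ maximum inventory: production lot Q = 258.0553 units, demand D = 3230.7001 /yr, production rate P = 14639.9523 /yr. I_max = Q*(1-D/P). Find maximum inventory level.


D/P = 0.2207
1 - D/P = 0.7793
I_max = 258.0553 * 0.7793 = 201.1084

201.1084 units


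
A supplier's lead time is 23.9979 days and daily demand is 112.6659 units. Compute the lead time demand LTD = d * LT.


LTD = 112.6659 * 23.9979 = 2703.7450

2703.7450 units


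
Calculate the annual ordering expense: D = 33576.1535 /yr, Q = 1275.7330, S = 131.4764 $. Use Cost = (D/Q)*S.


Number of orders = D/Q = 26.3191
Cost = 26.3191 * 131.4764 = 3460.3415

3460.3415 $/yr


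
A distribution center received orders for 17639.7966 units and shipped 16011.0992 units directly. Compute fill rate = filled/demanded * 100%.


FR = 16011.0992 / 17639.7966 * 100 = 90.7669

90.7669%


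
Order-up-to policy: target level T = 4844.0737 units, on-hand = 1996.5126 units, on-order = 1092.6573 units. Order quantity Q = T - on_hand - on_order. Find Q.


Inventory position = OH + OO = 1996.5126 + 1092.6573 = 3089.1699
Q = 4844.0737 - 3089.1699 = 1754.9038

1754.9038 units


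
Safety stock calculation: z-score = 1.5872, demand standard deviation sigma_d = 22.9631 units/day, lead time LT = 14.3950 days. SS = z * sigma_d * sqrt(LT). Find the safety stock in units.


sqrt(LT) = sqrt(14.3950) = 3.7941
SS = 1.5872 * 22.9631 * 3.7941 = 138.2827

138.2827 units


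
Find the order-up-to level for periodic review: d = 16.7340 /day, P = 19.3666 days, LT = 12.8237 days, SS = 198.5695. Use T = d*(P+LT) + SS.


P + LT = 32.1903
d*(P+LT) = 16.7340 * 32.1903 = 538.6725
T = 538.6725 + 198.5695 = 737.2420

737.2420 units


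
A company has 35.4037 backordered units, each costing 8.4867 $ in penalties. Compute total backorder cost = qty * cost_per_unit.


Total = 35.4037 * 8.4867 = 300.4606

300.4606 $


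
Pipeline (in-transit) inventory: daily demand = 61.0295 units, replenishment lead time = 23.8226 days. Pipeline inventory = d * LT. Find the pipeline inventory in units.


Pipeline = 61.0295 * 23.8226 = 1453.8814

1453.8814 units


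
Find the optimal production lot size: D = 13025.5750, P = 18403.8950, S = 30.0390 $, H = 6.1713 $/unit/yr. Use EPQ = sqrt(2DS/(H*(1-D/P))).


1 - D/P = 1 - 0.7078 = 0.2922
H*(1-D/P) = 1.8035
2DS = 782550.4949
EPQ = sqrt(433909.1616) = 658.7178

658.7178 units


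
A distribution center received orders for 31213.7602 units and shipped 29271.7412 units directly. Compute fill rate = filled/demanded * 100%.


FR = 29271.7412 / 31213.7602 * 100 = 93.7783

93.7783%


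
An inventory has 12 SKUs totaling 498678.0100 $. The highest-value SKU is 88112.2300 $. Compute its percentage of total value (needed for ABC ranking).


Top item = 88112.2300
Total = 498678.0100
Percentage = 88112.2300 / 498678.0100 * 100 = 17.6692

17.6692%


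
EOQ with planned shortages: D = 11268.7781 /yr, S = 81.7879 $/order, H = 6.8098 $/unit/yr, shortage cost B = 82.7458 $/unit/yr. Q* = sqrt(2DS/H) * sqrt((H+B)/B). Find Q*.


sqrt(2DS/H) = 520.2724
sqrt((H+B)/B) = 1.0403
Q* = 520.2724 * 1.0403 = 541.2578

541.2578 units


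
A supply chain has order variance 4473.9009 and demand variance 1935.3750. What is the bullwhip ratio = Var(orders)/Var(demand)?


BW = 4473.9009 / 1935.3750 = 2.3116

2.3116


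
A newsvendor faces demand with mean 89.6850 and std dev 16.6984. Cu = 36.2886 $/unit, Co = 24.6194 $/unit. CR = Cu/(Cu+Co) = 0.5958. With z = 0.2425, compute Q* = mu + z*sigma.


CR = Cu/(Cu+Co) = 36.2886/(36.2886+24.6194) = 0.5958
z = 0.2425
Q* = 89.6850 + 0.2425 * 16.6984 = 93.7344

93.7344 units


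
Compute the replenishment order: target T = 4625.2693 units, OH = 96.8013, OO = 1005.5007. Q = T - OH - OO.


Inventory position = OH + OO = 96.8013 + 1005.5007 = 1102.3020
Q = 4625.2693 - 1102.3020 = 3522.9673

3522.9673 units


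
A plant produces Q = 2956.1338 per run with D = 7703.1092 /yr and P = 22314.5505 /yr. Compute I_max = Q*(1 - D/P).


D/P = 0.3452
1 - D/P = 0.6548
I_max = 2956.1338 * 0.6548 = 1935.6597

1935.6597 units


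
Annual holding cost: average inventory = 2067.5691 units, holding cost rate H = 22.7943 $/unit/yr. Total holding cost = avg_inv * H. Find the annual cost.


Cost = 2067.5691 * 22.7943 = 47128.7903

47128.7903 $/yr


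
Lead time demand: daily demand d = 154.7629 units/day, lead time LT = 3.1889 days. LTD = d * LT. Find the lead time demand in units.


LTD = 154.7629 * 3.1889 = 493.5234

493.5234 units


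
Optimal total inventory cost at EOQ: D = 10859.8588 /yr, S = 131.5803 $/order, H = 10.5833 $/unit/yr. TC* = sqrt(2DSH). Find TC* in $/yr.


2*D*S*H = 30245875.0397
TC* = sqrt(30245875.0397) = 5499.6250

5499.6250 $/yr


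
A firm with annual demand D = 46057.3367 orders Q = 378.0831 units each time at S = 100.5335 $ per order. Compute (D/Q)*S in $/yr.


Number of orders = D/Q = 121.8180
Cost = 121.8180 * 100.5335 = 12246.7925

12246.7925 $/yr


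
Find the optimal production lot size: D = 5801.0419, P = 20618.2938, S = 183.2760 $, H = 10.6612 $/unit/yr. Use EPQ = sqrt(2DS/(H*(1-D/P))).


1 - D/P = 1 - 0.2814 = 0.7186
H*(1-D/P) = 7.6616
2DS = 2126383.5105
EPQ = sqrt(277536.7925) = 526.8176

526.8176 units


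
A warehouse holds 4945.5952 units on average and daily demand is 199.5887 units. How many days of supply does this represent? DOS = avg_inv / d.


DOS = 4945.5952 / 199.5887 = 24.7789

24.7789 days


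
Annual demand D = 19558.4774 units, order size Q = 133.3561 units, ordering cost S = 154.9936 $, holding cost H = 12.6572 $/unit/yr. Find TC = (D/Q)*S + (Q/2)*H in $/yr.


Ordering cost = D*S/Q = 22731.9097
Holding cost = Q*H/2 = 843.9574
TC = 22731.9097 + 843.9574 = 23575.8671

23575.8671 $/yr


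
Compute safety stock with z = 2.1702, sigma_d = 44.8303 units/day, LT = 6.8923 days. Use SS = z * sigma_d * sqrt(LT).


sqrt(LT) = sqrt(6.8923) = 2.6253
SS = 2.1702 * 44.8303 * 2.6253 = 255.4192

255.4192 units


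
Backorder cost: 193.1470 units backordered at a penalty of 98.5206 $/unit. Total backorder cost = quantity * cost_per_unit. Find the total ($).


Total = 193.1470 * 98.5206 = 19028.9583

19028.9583 $


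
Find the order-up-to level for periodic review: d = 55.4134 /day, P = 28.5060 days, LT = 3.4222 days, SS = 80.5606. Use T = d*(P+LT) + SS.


P + LT = 31.9282
d*(P+LT) = 55.4134 * 31.9282 = 1769.2501
T = 1769.2501 + 80.5606 = 1849.8107

1849.8107 units


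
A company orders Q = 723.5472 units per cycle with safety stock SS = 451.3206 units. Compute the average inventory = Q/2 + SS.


Q/2 = 361.7736
Avg = 361.7736 + 451.3206 = 813.0942

813.0942 units


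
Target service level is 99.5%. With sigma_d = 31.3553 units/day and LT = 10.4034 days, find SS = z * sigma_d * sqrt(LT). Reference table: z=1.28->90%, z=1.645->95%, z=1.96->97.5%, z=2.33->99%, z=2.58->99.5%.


From the table, SL = 99.5% corresponds to z = 2.58
sqrt(LT) = sqrt(10.4034) = 3.2254
SS = 2.58 * 31.3553 * 3.2254 = 260.9266

260.9266 units


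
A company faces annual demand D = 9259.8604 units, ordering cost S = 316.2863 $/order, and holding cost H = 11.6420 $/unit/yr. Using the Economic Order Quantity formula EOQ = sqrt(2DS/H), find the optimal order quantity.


2*D*S = 2 * 9259.8604 * 316.2863 = 5857533.9689
2*D*S/H = 503138.1179
EOQ = sqrt(503138.1179) = 709.3223

709.3223 units


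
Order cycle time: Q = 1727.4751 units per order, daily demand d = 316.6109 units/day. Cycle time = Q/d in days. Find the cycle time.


Cycle = 1727.4751 / 316.6109 = 5.4561

5.4561 days


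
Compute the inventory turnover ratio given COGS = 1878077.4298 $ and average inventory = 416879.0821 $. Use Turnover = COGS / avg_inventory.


Turnover = 1878077.4298 / 416879.0821 = 4.5051

4.5051


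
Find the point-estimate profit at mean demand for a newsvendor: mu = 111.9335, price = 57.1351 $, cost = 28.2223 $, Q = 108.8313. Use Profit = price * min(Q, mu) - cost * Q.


Sales at mu = min(108.8313, 111.9335) = 108.8313
Revenue = 57.1351 * 108.8313 = 6218.0872
Total cost = 28.2223 * 108.8313 = 3071.4696
Profit = 6218.0872 - 3071.4696 = 3146.6176

3146.6176 $


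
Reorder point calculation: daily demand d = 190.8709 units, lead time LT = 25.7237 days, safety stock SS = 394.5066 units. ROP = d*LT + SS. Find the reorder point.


d*LT = 190.8709 * 25.7237 = 4909.9058
ROP = 4909.9058 + 394.5066 = 5304.4124

5304.4124 units


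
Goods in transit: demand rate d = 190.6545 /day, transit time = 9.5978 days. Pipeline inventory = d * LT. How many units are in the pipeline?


Pipeline = 190.6545 * 9.5978 = 1829.8638

1829.8638 units


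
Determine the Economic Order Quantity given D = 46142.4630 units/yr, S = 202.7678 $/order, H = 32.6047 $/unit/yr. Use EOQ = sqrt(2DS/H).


2*D*S = 2 * 46142.4630 * 202.7678 = 18712411.4182
2*D*S/H = 573917.6075
EOQ = sqrt(573917.6075) = 757.5735

757.5735 units


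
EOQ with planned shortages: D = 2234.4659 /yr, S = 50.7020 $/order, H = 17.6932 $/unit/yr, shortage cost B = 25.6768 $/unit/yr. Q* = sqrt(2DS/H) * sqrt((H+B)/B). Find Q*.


sqrt(2DS/H) = 113.1648
sqrt((H+B)/B) = 1.2996
Q* = 113.1648 * 1.2996 = 147.0739

147.0739 units


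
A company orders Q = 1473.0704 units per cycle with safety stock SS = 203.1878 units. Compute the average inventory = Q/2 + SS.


Q/2 = 736.5352
Avg = 736.5352 + 203.1878 = 939.7230

939.7230 units


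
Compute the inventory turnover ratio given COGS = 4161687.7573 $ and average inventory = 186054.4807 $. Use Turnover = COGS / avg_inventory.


Turnover = 4161687.7573 / 186054.4807 = 22.3681

22.3681


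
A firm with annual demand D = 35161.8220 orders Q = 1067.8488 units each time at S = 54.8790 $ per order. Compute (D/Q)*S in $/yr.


Number of orders = D/Q = 32.9277
Cost = 32.9277 * 54.8790 = 1807.0401

1807.0401 $/yr


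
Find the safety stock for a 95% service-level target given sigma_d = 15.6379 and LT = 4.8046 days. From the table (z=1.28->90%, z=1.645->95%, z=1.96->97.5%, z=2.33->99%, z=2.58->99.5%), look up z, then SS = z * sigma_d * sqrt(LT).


From the table, SL = 95% corresponds to z = 1.645
sqrt(LT) = sqrt(4.8046) = 2.1919
SS = 1.645 * 15.6379 * 2.1919 = 56.3862

56.3862 units


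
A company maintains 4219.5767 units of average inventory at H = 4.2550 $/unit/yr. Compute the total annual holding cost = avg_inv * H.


Cost = 4219.5767 * 4.2550 = 17954.2989

17954.2989 $/yr


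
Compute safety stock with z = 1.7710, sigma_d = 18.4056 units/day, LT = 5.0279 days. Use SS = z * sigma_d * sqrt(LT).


sqrt(LT) = sqrt(5.0279) = 2.2423
SS = 1.7710 * 18.4056 * 2.2423 = 73.0907

73.0907 units


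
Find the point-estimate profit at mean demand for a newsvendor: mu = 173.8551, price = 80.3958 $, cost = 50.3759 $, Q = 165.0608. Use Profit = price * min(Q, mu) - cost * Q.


Sales at mu = min(165.0608, 173.8551) = 165.0608
Revenue = 80.3958 * 165.0608 = 13270.1951
Total cost = 50.3759 * 165.0608 = 8315.0864
Profit = 13270.1951 - 8315.0864 = 4955.1087

4955.1087 $


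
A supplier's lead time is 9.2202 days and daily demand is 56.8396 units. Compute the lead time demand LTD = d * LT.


LTD = 56.8396 * 9.2202 = 524.0725

524.0725 units


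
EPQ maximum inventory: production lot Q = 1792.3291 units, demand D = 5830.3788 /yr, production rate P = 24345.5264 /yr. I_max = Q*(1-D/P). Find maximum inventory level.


D/P = 0.2395
1 - D/P = 0.7605
I_max = 1792.3291 * 0.7605 = 1363.0939

1363.0939 units
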